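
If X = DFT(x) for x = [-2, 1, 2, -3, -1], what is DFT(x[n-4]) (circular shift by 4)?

Time shift by 4: X_shifted[k] = ω_5^(4k) · X[k]
Shifted x = [1, 2, -3, -1, -2]

DFT(x[n-4]) = [-3, 4.2361-2.6287i, -0.2361-4.2533i, -0.2361+4.2533i, 4.2361+2.6287i]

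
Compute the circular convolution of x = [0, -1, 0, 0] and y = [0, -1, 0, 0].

(x ⊛ y)[n] = Σ(m=0 to 3) x[m] · y[(n-m) mod 4]

Computing each output sample:
(x ⊛ y)[0] = 0
(x ⊛ y)[1] = 0
(x ⊛ y)[2] = 1
(x ⊛ y)[3] = 0

x ⊛ y = [0, 0, 1, 0]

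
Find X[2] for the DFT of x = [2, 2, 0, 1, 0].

X[2] = Σ(n=0 to 4) x[n] · ω_5^(2n) where ω_5 = e^(-2πi/5)
= (2)·ω_5^0 + (2)·ω_5^2 + (0)·ω_5^4 + (1)·ω_5^6 + (0)·ω_5^8

X[2] = 0.6910-2.1266i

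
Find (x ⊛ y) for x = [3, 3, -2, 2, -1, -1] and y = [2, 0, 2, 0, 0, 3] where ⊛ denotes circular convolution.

(x ⊛ y)[n] = Σ(m=0 to 5) x[m] · y[(n-m) mod 6]

Computing each output sample:
(x ⊛ y)[0] = 13
(x ⊛ y)[1] = -2
(x ⊛ y)[2] = 8
(x ⊛ y)[3] = 7
(x ⊛ y)[4] = -9
(x ⊛ y)[5] = 11

x ⊛ y = [13, -2, 8, 7, -9, 11]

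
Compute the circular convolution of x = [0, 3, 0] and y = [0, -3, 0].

(x ⊛ y)[n] = Σ(m=0 to 2) x[m] · y[(n-m) mod 3]

Computing each output sample:
(x ⊛ y)[0] = 0
(x ⊛ y)[1] = 0
(x ⊛ y)[2] = -9

x ⊛ y = [0, 0, -9]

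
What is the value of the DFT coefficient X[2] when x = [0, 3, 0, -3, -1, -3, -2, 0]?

X[2] = Σ(n=0 to 7) x[n] · ω_8^(2n) where ω_8 = e^(-2πi/8)
= (0)·ω_8^0 + (3)·ω_8^2 + (0)·ω_8^4 + (-3)·ω_8^6 + (-1)·ω_8^8 + (-3)·ω_8^10 + (-2)·ω_8^12 + (0)·ω_8^14

X[2] = 1-3i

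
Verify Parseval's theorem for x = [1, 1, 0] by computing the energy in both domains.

Time domain:
Σ|x[n]|² = |1|² + |1|² + |0|² = 2.0000

Frequency domain:
(1/3)Σ|X[k]|² = (1/3)(|2|² + |0.5000-0.8660i|² + |0.5000+0.8660i|²) = (1/3)·6.0000 = 2.0000

Both sides agree, confirming Parseval's theorem.

Σ|x[n]|² = (1/N)Σ|X[k]|² = 2.0000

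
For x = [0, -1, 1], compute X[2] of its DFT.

X[2] = Σ(n=0 to 2) x[n] · ω_3^(2n) where ω_3 = e^(-2πi/3)
= (0)·ω_3^0 + (-1)·ω_3^2 + (1)·ω_3^4

X[2] = -1.7321i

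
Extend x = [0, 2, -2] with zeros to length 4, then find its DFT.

Original 3-point DFT: [0, -3.4641i, 3.4641i]
Zero-padded 4-point DFT provides frequency interpolation.

DFT_4([x, 0, ...]) = [0, 2-2i, -4, 2+2i]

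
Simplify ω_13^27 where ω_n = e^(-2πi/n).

Since ω_13^13 = 1, powers reduce modulo 13.
27 mod 13 = 1
So ω_13^27 = ω_13^1 = e^(-2πi·1/13)

ω_13^27 = ω_13^1 = 0.8855-0.4647i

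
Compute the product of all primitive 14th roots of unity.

The primitive 14th roots of unity are ω_14^k for k coprime to 14: k ∈ {1, 3, 5, 9, 11, 13}
Their product equals the constant term of the cyclotomic polynomial Φ_14(x) up to sign.
For n ≥ 3, the product of all primitive nth roots of unity is 1. (For n=1 it is 1; for n=2 it is -1.)

1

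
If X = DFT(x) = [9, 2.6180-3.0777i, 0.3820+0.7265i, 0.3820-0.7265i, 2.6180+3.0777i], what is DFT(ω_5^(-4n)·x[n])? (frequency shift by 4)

Modulation property: DFT(ω_5^(-4n)·x[n]) = X[(k-4) mod 5], so circularly shift X by 4 positions.

X[k-4] = [2.6180-3.0777i, 0.3820+0.7265i, 0.3820-0.7265i, 2.6180+3.0777i, 9]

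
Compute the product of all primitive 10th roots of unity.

The primitive 10th roots of unity are ω_10^k for k coprime to 10: k ∈ {1, 3, 7, 9}
Their product equals the constant term of the cyclotomic polynomial Φ_10(x) up to sign.
For n ≥ 3, the product of all primitive nth roots of unity is 1. (For n=1 it is 1; for n=2 it is -1.)

1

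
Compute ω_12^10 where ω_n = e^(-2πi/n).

ω_12^10 = e^(-2πi·10/12)
= cos(-2π·10/12) + i·sin(-2π·10/12)
= cos(-20π/12) + i·sin(-20π/12)

ω_12^10 = cos(-20π/12) + i·sin(-20π/12) = 0.5000+0.8660i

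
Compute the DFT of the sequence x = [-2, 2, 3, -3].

X[k] = Σ(n=0 to 3) x[n] · ω_4^(nk)
where ω_4 = e^(-2πi/4)

Computing each X[k]:
X[0] = 0
X[1] = -5-5i
X[2] = 2
X[3] = -5+5i

X = [0, -5-5i, 2, -5+5i]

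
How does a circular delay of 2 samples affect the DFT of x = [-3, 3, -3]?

Time shift by 2: X_shifted[k] = ω_3^(2k) · X[k]
Shifted x = [3, -3, -3]

DFT(x[n-2]) = [-3, 6, 6]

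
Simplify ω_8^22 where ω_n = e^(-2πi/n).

Since ω_8^8 = 1, powers reduce modulo 8.
22 mod 8 = 6
So ω_8^22 = ω_8^6 = e^(-2πi·6/8)

ω_8^22 = ω_8^6 = 1i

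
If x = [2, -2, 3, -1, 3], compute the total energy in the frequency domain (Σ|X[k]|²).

Parseval: Σ|x[n]|² = (1/N)Σ|X[k]|², so Σ|X[k]|² = N·Σ|x[n]|² = 5·27.0000

Σ|X[k]|² = N·Σ|x[n]|² = 5·27.0000 = 135.0000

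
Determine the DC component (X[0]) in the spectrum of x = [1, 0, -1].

X[0] = Σ(n=0 to 2) x[n] · ω_3^0 = Σ x[n]
= (1) + (0) + (-1)

X[0] = 0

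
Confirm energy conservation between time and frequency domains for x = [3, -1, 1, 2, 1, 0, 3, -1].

Time domain:
Σ|x[n]|² = |3|² + |-1|² + |1|² + |2|² + |1|² + |0|² + |3|² + |-1|² = 26.0000

Frequency domain:
(1/8)Σ|X[k]|² = (1/8)(|8|² + |-0.8284+0.5858i|² + |2i|² + |4.8284-3.4142i|² + |8|² + |4.8284+3.4142i|² + |-2i|² + |-0.8284-0.5858i|²) = (1/8)·208.0000 = 26.0000

Both sides agree, confirming Parseval's theorem.

Σ|x[n]|² = (1/N)Σ|X[k]|² = 26.0000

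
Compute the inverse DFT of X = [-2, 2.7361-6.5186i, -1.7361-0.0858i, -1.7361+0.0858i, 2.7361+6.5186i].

x[n] = (1/5) Σ(k=0 to 4) X[k] · e^(2πikn/5)

Computing each x[n]:
x[0] = 0
x[1] = 3
x[2] = 0
x[3] = -3
x[4] = -2

x = [0, 3, 0, -3, -2]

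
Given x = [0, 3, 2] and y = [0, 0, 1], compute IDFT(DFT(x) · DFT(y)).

(x ⊛ y)[n] = Σ(m=0 to 2) x[m] · y[(n-m) mod 3]

Computing each output sample:
(x ⊛ y)[0] = 3
(x ⊛ y)[1] = 2
(x ⊛ y)[2] = 0

x ⊛ y = [3, 2, 0]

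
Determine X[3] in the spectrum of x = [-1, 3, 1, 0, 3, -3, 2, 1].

X[3] = Σ(n=0 to 7) x[n] · ω_8^(3n) where ω_8 = e^(-2πi/8)
= (-1)·ω_8^0 + (3)·ω_8^3 + (1)·ω_8^6 + (0)·ω_8^9 + (3)·ω_8^12 + (-3)·ω_8^15 + (2)·ω_8^18 + (1)·ω_8^21

X[3] = -8.9497-4.5355i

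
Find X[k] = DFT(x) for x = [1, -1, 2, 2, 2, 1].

X[k] = Σ(n=0 to 5) x[n] · ω_6^(nk)
where ω_6 = e^(-2πi/6)

Computing each X[k]:
X[0] = 7
X[1] = -3.0000+1.7321i
X[2] = 1.0000+1.7321i
X[3] = 3
X[4] = 1.0000-1.7321i
X[5] = -3.0000-1.7321i

X = [7, -3.0000+1.7321i, 1.0000+1.7321i, 3, 1.0000-1.7321i, -3.0000-1.7321i]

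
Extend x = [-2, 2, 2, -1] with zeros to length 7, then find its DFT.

Original 4-point DFT: [1, -4-3i, -1, -4+3i]
Zero-padded 7-point DFT provides frequency interpolation.

DFT_7([x, 0, ...]) = [1, -0.2971-3.0796i, -4.8705-1.8639i, -2.3324+1.6708i, -2.3324-1.6708i, -4.8705+1.8639i, -0.2971+3.0796i]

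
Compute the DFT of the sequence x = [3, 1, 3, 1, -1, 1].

X[k] = Σ(n=0 to 5) x[n] · ω_6^(nk)
where ω_6 = e^(-2πi/6)

Computing each X[k]:
X[0] = 8
X[1] = 2.0000-3.4641i
X[2] = 2.0000+3.4641i
X[3] = 2
X[4] = 2.0000-3.4641i
X[5] = 2.0000+3.4641i

X = [8, 2.0000-3.4641i, 2.0000+3.4641i, 2, 2.0000-3.4641i, 2.0000+3.4641i]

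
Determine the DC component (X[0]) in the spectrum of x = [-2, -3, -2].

X[0] = Σ(n=0 to 2) x[n] · ω_3^0 = Σ x[n]
= (-2) + (-3) + (-2)

X[0] = -7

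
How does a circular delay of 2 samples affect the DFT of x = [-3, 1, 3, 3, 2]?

Time shift by 2: X_shifted[k] = ω_5^(2k) · X[k]
Shifted x = [3, 2, -3, 1, 3]

DFT(x[n-2]) = [6, 6.1631+3.3022i, -1.6631-3.2164i, -1.6631+3.2164i, 6.1631-3.3022i]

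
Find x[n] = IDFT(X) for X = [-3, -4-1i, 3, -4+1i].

x[n] = (1/4) Σ(k=0 to 3) X[k] · e^(2πikn/4)

Computing each x[n]:
x[0] = -2
x[1] = -1
x[2] = 2
x[3] = -2

x = [-2, -1, 2, -2]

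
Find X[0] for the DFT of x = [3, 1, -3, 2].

X[0] = Σ(n=0 to 3) x[n] · ω_4^0 = Σ x[n]
= (3) + (1) + (-3) + (2)

X[0] = 3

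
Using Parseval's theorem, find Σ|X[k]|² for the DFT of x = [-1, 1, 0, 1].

Parseval: Σ|x[n]|² = (1/N)Σ|X[k]|², so Σ|X[k]|² = N·Σ|x[n]|² = 4·3.0000

Σ|X[k]|² = N·Σ|x[n]|² = 4·3.0000 = 12.0000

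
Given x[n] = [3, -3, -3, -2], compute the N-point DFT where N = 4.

X[k] = Σ(n=0 to 3) x[n] · ω_4^(nk)
where ω_4 = e^(-2πi/4)

Computing each X[k]:
X[0] = -5
X[1] = 6+1i
X[2] = 5
X[3] = 6-1i

X = [-5, 6+1i, 5, 6-1i]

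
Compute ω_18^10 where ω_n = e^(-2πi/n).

ω_18^10 = e^(-2πi·10/18)
= cos(-2π·10/18) + i·sin(-2π·10/18)
= cos(-20π/18) + i·sin(-20π/18)

ω_18^10 = cos(-20π/18) + i·sin(-20π/18) = -0.9397+0.3420i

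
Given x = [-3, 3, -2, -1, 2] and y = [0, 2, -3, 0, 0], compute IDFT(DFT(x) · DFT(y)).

(x ⊛ y)[n] = Σ(m=0 to 4) x[m] · y[(n-m) mod 5]

Computing each output sample:
(x ⊛ y)[0] = 7
(x ⊛ y)[1] = -12
(x ⊛ y)[2] = 15
(x ⊛ y)[3] = -13
(x ⊛ y)[4] = 4

x ⊛ y = [7, -12, 15, -13, 4]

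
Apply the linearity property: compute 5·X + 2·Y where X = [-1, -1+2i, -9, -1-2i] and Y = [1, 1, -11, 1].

By linearity: DFT(5x + 2y) = 5·DFT(x) + 2·DFT(y)
= 5·[-1, -1+2i, -9, -1-2i] + 2·[1, 1, -11, 1]

Computing element-wise:
Z[0] = 5·(-1) + 2·(1) = -3
Z[1] = 5·(-1+2i) + 2·(1) = -3+10i
Z[2] = 5·(-9) + 2·(-11) = -67
Z[3] = 5·(-1-2i) + 2·(1) = -3-10i

DFT(5x + 2y) = 5·X + 2·Y = [-3, -3+10i, -67, -3-10i]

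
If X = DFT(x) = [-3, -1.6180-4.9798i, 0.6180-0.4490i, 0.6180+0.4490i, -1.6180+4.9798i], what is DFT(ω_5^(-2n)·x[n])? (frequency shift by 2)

Modulation property: DFT(ω_5^(-2n)·x[n]) = X[(k-2) mod 5], so circularly shift X by 2 positions.

X[k-2] = [0.6180+0.4490i, -1.6180+4.9798i, -3, -1.6180-4.9798i, 0.6180-0.4490i]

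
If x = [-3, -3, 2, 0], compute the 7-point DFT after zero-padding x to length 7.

Original 4-point DFT: [-4, -5+3i, 2, -5-3i]
Zero-padded 7-point DFT provides frequency interpolation.

DFT_7([x, 0, ...]) = [-4, -5.3155+0.3956i, -4.1344+3.7926i, 0.9499+2.8653i, 0.9499-2.8653i, -4.1344-3.7926i, -5.3155-0.3956i]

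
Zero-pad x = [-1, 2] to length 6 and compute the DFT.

Original 2-point DFT: [1, -3]
Zero-padded 6-point DFT provides frequency interpolation.

DFT_6([x, 0, ...]) = [1, -1.7321i, -2.0000-1.7321i, -3, -2.0000+1.7321i, 1.7321i]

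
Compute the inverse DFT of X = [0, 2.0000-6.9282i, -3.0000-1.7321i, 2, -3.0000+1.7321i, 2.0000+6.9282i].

x[n] = (1/6) Σ(k=0 to 5) X[k] · e^(2πikn/6)

Computing each x[n]:
x[0] = 0
x[1] = 3
x[2] = 2
x[3] = -2
x[4] = -1
x[5] = -2

x = [0, 3, 2, -2, -1, -2]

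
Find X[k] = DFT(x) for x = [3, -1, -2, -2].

X[k] = Σ(n=0 to 3) x[n] · ω_4^(nk)
where ω_4 = e^(-2πi/4)

Computing each X[k]:
X[0] = -2
X[1] = 5-1i
X[2] = 4
X[3] = 5+1i

X = [-2, 5-1i, 4, 5+1i]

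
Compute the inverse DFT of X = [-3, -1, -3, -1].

x[n] = (1/4) Σ(k=0 to 3) X[k] · e^(2πikn/4)

Computing each x[n]:
x[0] = -2
x[1] = 0
x[2] = -1
x[3] = 0

x = [-2, 0, -1, 0]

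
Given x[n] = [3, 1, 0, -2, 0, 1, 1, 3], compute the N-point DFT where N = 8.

X[k] = Σ(n=0 to 7) x[n] · ω_8^(nk)
where ω_8 = e^(-2πi/8)

Computing each X[k]:
X[0] = 7
X[1] = 6.5355+4.5355i
X[2] = 2-1i
X[3] = -0.5355+2.5355i
X[4] = 1
X[5] = -0.5355-2.5355i
X[6] = 2+1i
X[7] = 6.5355-4.5355i

X = [7, 6.5355+4.5355i, 2-1i, -0.5355+2.5355i, 1, -0.5355-2.5355i, 2+1i, 6.5355-4.5355i]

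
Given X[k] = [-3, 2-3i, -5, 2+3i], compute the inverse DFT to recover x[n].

x[n] = (1/4) Σ(k=0 to 3) X[k] · e^(2πikn/4)

Computing each x[n]:
x[0] = -1
x[1] = 2
x[2] = -3
x[3] = -1

x = [-1, 2, -3, -1]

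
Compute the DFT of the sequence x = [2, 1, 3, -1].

X[k] = Σ(n=0 to 3) x[n] · ω_4^(nk)
where ω_4 = e^(-2πi/4)

Computing each X[k]:
X[0] = 5
X[1] = -1-2i
X[2] = 5
X[3] = -1+2i

X = [5, -1-2i, 5, -1+2i]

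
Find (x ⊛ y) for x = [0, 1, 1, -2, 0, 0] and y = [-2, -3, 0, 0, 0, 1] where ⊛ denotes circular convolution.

(x ⊛ y)[n] = Σ(m=0 to 5) x[m] · y[(n-m) mod 6]

Computing each output sample:
(x ⊛ y)[0] = 1
(x ⊛ y)[1] = -1
(x ⊛ y)[2] = -7
(x ⊛ y)[3] = 1
(x ⊛ y)[4] = 6
(x ⊛ y)[5] = 0

x ⊛ y = [1, -1, -7, 1, 6, 0]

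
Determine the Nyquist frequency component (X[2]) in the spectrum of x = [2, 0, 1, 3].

X[2] = Σ(n=0 to 3) x[n] · ω_4^(2n) where ω_4 = e^(-2πi/4)
= (2)·ω_4^0 + (0)·ω_4^2 + (1)·ω_4^4 + (3)·ω_4^6

X[2] = 0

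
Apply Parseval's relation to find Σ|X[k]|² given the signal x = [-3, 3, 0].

Parseval: Σ|x[n]|² = (1/N)Σ|X[k]|², so Σ|X[k]|² = N·Σ|x[n]|² = 3·18.0000

Σ|X[k]|² = N·Σ|x[n]|² = 3·18.0000 = 54.0000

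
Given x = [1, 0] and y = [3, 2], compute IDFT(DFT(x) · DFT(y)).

(x ⊛ y)[n] = Σ(m=0 to 1) x[m] · y[(n-m) mod 2]

Computing each output sample:
(x ⊛ y)[0] = 3
(x ⊛ y)[1] = 2

x ⊛ y = [3, 2]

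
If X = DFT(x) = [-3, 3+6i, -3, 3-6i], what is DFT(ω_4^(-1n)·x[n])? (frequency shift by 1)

Modulation property: DFT(ω_4^(-1n)·x[n]) = X[(k-1) mod 4], so circularly shift X by 1 positions.

X[k-1] = [3-6i, -3, 3+6i, -3]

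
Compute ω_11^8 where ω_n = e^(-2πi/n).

ω_11^8 = e^(-2πi·8/11)
= cos(-2π·8/11) + i·sin(-2π·8/11)
= cos(-16π/11) + i·sin(-16π/11)

ω_11^8 = cos(-16π/11) + i·sin(-16π/11) = -0.1423+0.9898i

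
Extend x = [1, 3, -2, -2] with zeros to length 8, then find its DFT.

Original 4-point DFT: [0, 3-5i, -2, 3+5i]
Zero-padded 8-point DFT provides frequency interpolation.

DFT_8([x, 0, ...]) = [0, 4.5355+1.2929i, 3-5i, -2.5355-2.7071i, -2, -2.5355+2.7071i, 3+5i, 4.5355-1.2929i]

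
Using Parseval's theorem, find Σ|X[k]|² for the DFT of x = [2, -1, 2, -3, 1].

Parseval: Σ|x[n]|² = (1/N)Σ|X[k]|², so Σ|X[k]|² = N·Σ|x[n]|² = 5·19.0000

Σ|X[k]|² = N·Σ|x[n]|² = 5·19.0000 = 95.0000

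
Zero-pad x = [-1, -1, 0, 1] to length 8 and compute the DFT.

Original 4-point DFT: [-1, -1+2i, -1, -1-2i]
Zero-padded 8-point DFT provides frequency interpolation.

DFT_8([x, 0, ...]) = [-1, -2.4142, -1+2i, 0.4142, -1, 0.4142, -1-2i, -2.4142]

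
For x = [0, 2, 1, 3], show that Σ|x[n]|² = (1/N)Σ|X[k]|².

Time domain:
Σ|x[n]|² = |0|² + |2|² + |1|² + |3|² = 14.0000

Frequency domain:
(1/4)Σ|X[k]|² = (1/4)(|6|² + |-1+1i|² + |-4|² + |-1-1i|²) = (1/4)·56.0000 = 14.0000

Both sides agree, confirming Parseval's theorem.

Σ|x[n]|² = (1/N)Σ|X[k]|² = 14.0000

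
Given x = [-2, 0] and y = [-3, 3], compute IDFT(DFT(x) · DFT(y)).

(x ⊛ y)[n] = Σ(m=0 to 1) x[m] · y[(n-m) mod 2]

Computing each output sample:
(x ⊛ y)[0] = 6
(x ⊛ y)[1] = -6

x ⊛ y = [6, -6]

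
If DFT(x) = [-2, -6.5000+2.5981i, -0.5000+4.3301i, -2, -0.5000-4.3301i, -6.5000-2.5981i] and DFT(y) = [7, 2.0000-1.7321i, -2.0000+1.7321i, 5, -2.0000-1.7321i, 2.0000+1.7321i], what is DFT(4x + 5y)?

By linearity: DFT(4x + 5y) = 4·DFT(x) + 5·DFT(y)
= 4·[-2, -6.5000+2.5981i, -0.5000+4.3301i, -2, -0.5000-4.3301i, -6.5000-2.5981i] + 5·[7, 2.0000-1.7321i, -2.0000+1.7321i, 5, -2.0000-1.7321i, 2.0000+1.7321i]

Computing element-wise:
Z[0] = 4·(-2) + 5·(7) = 27
Z[1] = 4·(-6.5000+2.5981i) + 5·(2.0000-1.7321i) = -16.0000+1.7319i
Z[2] = 4·(-0.5000+4.3301i) + 5·(-2.0000+1.7321i) = -12.0000+25.9809i
Z[3] = 4·(-2) + 5·(5) = 17
Z[4] = 4·(-0.5000-4.3301i) + 5·(-2.0000-1.7321i) = -12.0000-25.9809i
Z[5] = 4·(-6.5000-2.5981i) + 5·(2.0000+1.7321i) = -16.0000-1.7319i

DFT(4x + 5y) = 4·X + 5·Y = [27, -16.0000+1.7319i, -12.0000+25.9809i, 17, -12.0000-25.9809i, -16.0000-1.7319i]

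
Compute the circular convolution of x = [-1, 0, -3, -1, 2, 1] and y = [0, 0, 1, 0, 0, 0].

(x ⊛ y)[n] = Σ(m=0 to 5) x[m] · y[(n-m) mod 6]

Computing each output sample:
(x ⊛ y)[0] = 2
(x ⊛ y)[1] = 1
(x ⊛ y)[2] = -1
(x ⊛ y)[3] = 0
(x ⊛ y)[4] = -3
(x ⊛ y)[5] = -1

x ⊛ y = [2, 1, -1, 0, -3, -1]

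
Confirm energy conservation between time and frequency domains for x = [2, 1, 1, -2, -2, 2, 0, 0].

Time domain:
Σ|x[n]|² = |2|² + |1|² + |1|² + |-2|² + |-2|² + |2|² + |0|² + |0|² = 18.0000

Frequency domain:
(1/8)Σ|X[k]|² = (1/8)(|2|² + |4.7071+1.1213i|² + |-1-5i|² + |3.2929+3.1213i|² + |0|² + |3.2929-3.1213i|² + |-1+5i|² + |4.7071-1.1213i|²) = (1/8)·144.0000 = 18.0000

Both sides agree, confirming Parseval's theorem.

Σ|x[n]|² = (1/N)Σ|X[k]|² = 18.0000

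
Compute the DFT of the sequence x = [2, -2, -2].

X[k] = Σ(n=0 to 2) x[n] · ω_3^(nk)
where ω_3 = e^(-2πi/3)

Computing each X[k]:
X[0] = -2
X[1] = 4
X[2] = 4

X = [-2, 4, 4]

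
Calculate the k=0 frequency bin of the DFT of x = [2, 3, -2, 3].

X[0] = Σ(n=0 to 3) x[n] · ω_4^0 = Σ x[n]
= (2) + (3) + (-2) + (3)

X[0] = 6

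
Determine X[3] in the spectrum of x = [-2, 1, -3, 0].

X[3] = Σ(n=0 to 3) x[n] · ω_4^(3n) where ω_4 = e^(-2πi/4)
= (-2)·ω_4^0 + (1)·ω_4^3 + (-3)·ω_4^6 + (0)·ω_4^9

X[3] = 1+1i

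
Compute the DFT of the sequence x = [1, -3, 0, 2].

X[k] = Σ(n=0 to 3) x[n] · ω_4^(nk)
where ω_4 = e^(-2πi/4)

Computing each X[k]:
X[0] = 0
X[1] = 1+5i
X[2] = 2
X[3] = 1-5i

X = [0, 1+5i, 2, 1-5i]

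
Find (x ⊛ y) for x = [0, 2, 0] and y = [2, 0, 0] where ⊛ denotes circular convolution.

(x ⊛ y)[n] = Σ(m=0 to 2) x[m] · y[(n-m) mod 3]

Computing each output sample:
(x ⊛ y)[0] = 0
(x ⊛ y)[1] = 4
(x ⊛ y)[2] = 0

x ⊛ y = [0, 4, 0]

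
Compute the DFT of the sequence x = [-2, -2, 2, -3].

X[k] = Σ(n=0 to 3) x[n] · ω_4^(nk)
where ω_4 = e^(-2πi/4)

Computing each X[k]:
X[0] = -5
X[1] = -4-1i
X[2] = 5
X[3] = -4+1i

X = [-5, -4-1i, 5, -4+1i]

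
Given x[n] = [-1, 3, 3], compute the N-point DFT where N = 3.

X[k] = Σ(n=0 to 2) x[n] · ω_3^(nk)
where ω_3 = e^(-2πi/3)

Computing each X[k]:
X[0] = 5
X[1] = -4
X[2] = -4

X = [5, -4, -4]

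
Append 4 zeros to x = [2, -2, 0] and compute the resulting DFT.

Original 3-point DFT: [0, 3.0000+1.7321i, 3.0000-1.7321i]
Zero-padded 7-point DFT provides frequency interpolation.

DFT_7([x, 0, ...]) = [0, 0.7530+1.5637i, 2.4450+1.9499i, 3.8019+0.8678i, 3.8019-0.8678i, 2.4450-1.9499i, 0.7530-1.5637i]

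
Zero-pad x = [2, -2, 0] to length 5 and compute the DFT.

Original 3-point DFT: [0, 3.0000+1.7321i, 3.0000-1.7321i]
Zero-padded 5-point DFT provides frequency interpolation.

DFT_5([x, 0, ...]) = [0, 1.3820+1.9021i, 3.6180+1.1756i, 3.6180-1.1756i, 1.3820-1.9021i]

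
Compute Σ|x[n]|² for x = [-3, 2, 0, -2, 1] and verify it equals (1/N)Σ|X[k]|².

Time domain:
Σ|x[n]|² = |-3|² + |2|² + |0|² + |-2|² + |1|² = 18.0000

Frequency domain:
(1/5)Σ|X[k]|² = (1/5)(|-2|² + |-0.4549-2.1266i|² + |-6.0451+1.3143i|² + |-6.0451-1.3143i|² + |-0.4549+2.1266i|²) = (1/5)·90.0000 = 18.0000

Both sides agree, confirming Parseval's theorem.

Σ|x[n]|² = (1/N)Σ|X[k]|² = 18.0000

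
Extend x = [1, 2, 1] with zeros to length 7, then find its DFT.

Original 3-point DFT: [4, -0.5000-0.8660i, -0.5000+0.8660i]
Zero-padded 7-point DFT provides frequency interpolation.

DFT_7([x, 0, ...]) = [4, 2.0245-2.5386i, -0.3460-1.5160i, -0.1784-0.0859i, -0.1784+0.0859i, -0.3460+1.5160i, 2.0245+2.5386i]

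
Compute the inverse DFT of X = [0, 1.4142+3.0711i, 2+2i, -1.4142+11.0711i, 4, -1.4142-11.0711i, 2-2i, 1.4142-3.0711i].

x[n] = (1/8) Σ(k=0 to 7) X[k] · e^(2πikn/8)

Computing each x[n]:
x[0] = 1
x[1] = -3
x[2] = 2
x[3] = -3
x[4] = 1
x[5] = 1
x[6] = -2
x[7] = 3

x = [1, -3, 2, -3, 1, 1, -2, 3]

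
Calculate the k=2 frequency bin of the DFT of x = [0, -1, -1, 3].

X[2] = Σ(n=0 to 3) x[n] · ω_4^(2n) where ω_4 = e^(-2πi/4)
= (0)·ω_4^0 + (-1)·ω_4^2 + (-1)·ω_4^4 + (3)·ω_4^6

X[2] = -3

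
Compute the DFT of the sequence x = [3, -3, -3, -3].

X[k] = Σ(n=0 to 3) x[n] · ω_4^(nk)
where ω_4 = e^(-2πi/4)

Computing each X[k]:
X[0] = -6
X[1] = 6
X[2] = 6
X[3] = 6

X = [-6, 6, 6, 6]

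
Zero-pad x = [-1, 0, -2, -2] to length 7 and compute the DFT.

Original 4-point DFT: [-5, 1-2i, -1, 1+2i]
Zero-padded 7-point DFT provides frequency interpolation.

DFT_7([x, 0, ...]) = [-5, 1.2470+2.8176i, -0.4450-2.4314i, -1.8019+0.3862i, -1.8019-0.3862i, -0.4450+2.4314i, 1.2470-2.8176i]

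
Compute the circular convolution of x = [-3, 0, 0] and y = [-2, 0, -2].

(x ⊛ y)[n] = Σ(m=0 to 2) x[m] · y[(n-m) mod 3]

Computing each output sample:
(x ⊛ y)[0] = 6
(x ⊛ y)[1] = 0
(x ⊛ y)[2] = 6

x ⊛ y = [6, 0, 6]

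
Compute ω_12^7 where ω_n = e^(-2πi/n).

ω_12^7 = e^(-2πi·7/12)
= cos(-2π·7/12) + i·sin(-2π·7/12)
= cos(-14π/12) + i·sin(-14π/12)

ω_12^7 = cos(-14π/12) + i·sin(-14π/12) = -0.8660+0.5000i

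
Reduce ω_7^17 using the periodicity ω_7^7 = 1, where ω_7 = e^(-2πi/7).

Since ω_7^7 = 1, powers reduce modulo 7.
17 mod 7 = 3
So ω_7^17 = ω_7^3 = e^(-2πi·3/7)

ω_7^17 = ω_7^3 = -0.9010-0.4339i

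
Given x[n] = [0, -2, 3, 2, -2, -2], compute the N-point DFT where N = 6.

X[k] = Σ(n=0 to 5) x[n] · ω_6^(nk)
where ω_6 = e^(-2πi/6)

Computing each X[k]:
X[0] = -1
X[1] = -4.5000-4.3301i
X[2] = 3.5000+4.3301i
X[3] = 3
X[4] = 3.5000-4.3301i
X[5] = -4.5000+4.3301i

X = [-1, -4.5000-4.3301i, 3.5000+4.3301i, 3, 3.5000-4.3301i, -4.5000+4.3301i]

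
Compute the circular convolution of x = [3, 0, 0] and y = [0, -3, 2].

(x ⊛ y)[n] = Σ(m=0 to 2) x[m] · y[(n-m) mod 3]

Computing each output sample:
(x ⊛ y)[0] = 0
(x ⊛ y)[1] = -9
(x ⊛ y)[2] = 6

x ⊛ y = [0, -9, 6]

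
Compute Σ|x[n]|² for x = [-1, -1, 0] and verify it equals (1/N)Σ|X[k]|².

Time domain:
Σ|x[n]|² = |-1|² + |-1|² + |0|² = 2.0000

Frequency domain:
(1/3)Σ|X[k]|² = (1/3)(|-2|² + |-0.5000+0.8660i|² + |-0.5000-0.8660i|²) = (1/3)·6.0000 = 2.0000

Both sides agree, confirming Parseval's theorem.

Σ|x[n]|² = (1/N)Σ|X[k]|² = 2.0000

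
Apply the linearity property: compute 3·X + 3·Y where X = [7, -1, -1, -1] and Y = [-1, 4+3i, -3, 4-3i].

By linearity: DFT(3x + 3y) = 3·DFT(x) + 3·DFT(y)
= 3·[7, -1, -1, -1] + 3·[-1, 4+3i, -3, 4-3i]

Computing element-wise:
Z[0] = 3·(7) + 3·(-1) = 18
Z[1] = 3·(-1) + 3·(4+3i) = 9+9i
Z[2] = 3·(-1) + 3·(-3) = -12
Z[3] = 3·(-1) + 3·(4-3i) = 9-9i

DFT(3x + 3y) = 3·X + 3·Y = [18, 9+9i, -12, 9-9i]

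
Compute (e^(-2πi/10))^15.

Since ω_10^10 = 1, powers reduce modulo 10.
15 mod 10 = 5
So ω_10^15 = ω_10^5 = e^(-2πi·5/10)

ω_10^15 = ω_10^5 = -1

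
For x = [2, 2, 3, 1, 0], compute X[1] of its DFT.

X[1] = Σ(n=0 to 4) x[n] · ω_5^(1n) where ω_5 = e^(-2πi/5)
= (2)·ω_5^0 + (2)·ω_5^1 + (3)·ω_5^2 + (1)·ω_5^3 + (0)·ω_5^4

X[1] = -0.6180-3.0777i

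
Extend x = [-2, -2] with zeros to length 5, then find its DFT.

Original 2-point DFT: [-4, 0]
Zero-padded 5-point DFT provides frequency interpolation.

DFT_5([x, 0, ...]) = [-4, -2.6180+1.9021i, -0.3820+1.1756i, -0.3820-1.1756i, -2.6180-1.9021i]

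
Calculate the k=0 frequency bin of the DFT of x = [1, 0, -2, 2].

X[0] = Σ(n=0 to 3) x[n] · ω_4^0 = Σ x[n]
= (1) + (0) + (-2) + (2)

X[0] = 1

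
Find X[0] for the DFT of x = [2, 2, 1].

X[0] = Σ(n=0 to 2) x[n] · ω_3^0 = Σ x[n]
= (2) + (2) + (1)

X[0] = 5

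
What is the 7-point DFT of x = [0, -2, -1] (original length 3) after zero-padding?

Original 3-point DFT: [-3, 1.5000+0.8660i, 1.5000-0.8660i]
Zero-padded 7-point DFT provides frequency interpolation.

DFT_7([x, 0, ...]) = [-3, -1.0245+2.5386i, 1.3460+1.5160i, 1.1784+0.0859i, 1.1784-0.0859i, 1.3460-1.5160i, -1.0245-2.5386i]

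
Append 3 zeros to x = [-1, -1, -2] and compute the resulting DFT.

Original 3-point DFT: [-4, 0.5000-0.8660i, 0.5000+0.8660i]
Zero-padded 6-point DFT provides frequency interpolation.

DFT_6([x, 0, ...]) = [-4, -0.5000+2.5981i, 0.5000-0.8660i, -2, 0.5000+0.8660i, -0.5000-2.5981i]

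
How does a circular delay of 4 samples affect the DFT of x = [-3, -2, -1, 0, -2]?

Time shift by 4: X_shifted[k] = ω_5^(4k) · X[k]
Shifted x = [-2, -1, 0, -2, -3]

DFT(x[n-4]) = [-8, -1.6180-3.0777i, 0.6180+0.7265i, 0.6180-0.7265i, -1.6180+3.0777i]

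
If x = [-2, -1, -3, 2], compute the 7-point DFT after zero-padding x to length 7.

Original 4-point DFT: [-4, 1+3i, -6, 1-3i]
Zero-padded 7-point DFT provides frequency interpolation.

DFT_7([x, 0, ...]) = [-4, -3.7579+2.8388i, 2.1724+1.2369i, -3.4145-3.8615i, -3.4145+3.8615i, 2.1724-1.2369i, -3.7579-2.8388i]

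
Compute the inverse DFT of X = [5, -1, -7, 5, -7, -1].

x[n] = (1/6) Σ(k=0 to 5) X[k] · e^(2πikn/6)

Computing each x[n]:
x[0] = -1
x[1] = 1
x[2] = 3
x[3] = -2
x[4] = 3
x[5] = 1

x = [-1, 1, 3, -2, 3, 1]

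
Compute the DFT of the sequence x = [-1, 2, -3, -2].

X[k] = Σ(n=0 to 3) x[n] · ω_4^(nk)
where ω_4 = e^(-2πi/4)

Computing each X[k]:
X[0] = -4
X[1] = 2-4i
X[2] = -4
X[3] = 2+4i

X = [-4, 2-4i, -4, 2+4i]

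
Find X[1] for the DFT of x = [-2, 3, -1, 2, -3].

X[1] = Σ(n=0 to 4) x[n] · ω_5^(1n) where ω_5 = e^(-2πi/5)
= (-2)·ω_5^0 + (3)·ω_5^1 + (-1)·ω_5^2 + (2)·ω_5^3 + (-3)·ω_5^4

X[1] = -2.8090-3.9430i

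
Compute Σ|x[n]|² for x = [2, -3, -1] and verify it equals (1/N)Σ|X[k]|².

Time domain:
Σ|x[n]|² = |2|² + |-3|² + |-1|² = 14.0000

Frequency domain:
(1/3)Σ|X[k]|² = (1/3)(|-2|² + |4.0000+1.7321i|² + |4.0000-1.7321i|²) = (1/3)·42.0000 = 14.0000

Both sides agree, confirming Parseval's theorem.

Σ|x[n]|² = (1/N)Σ|X[k]|² = 14.0000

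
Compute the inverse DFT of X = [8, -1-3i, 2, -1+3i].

x[n] = (1/4) Σ(k=0 to 3) X[k] · e^(2πikn/4)

Computing each x[n]:
x[0] = 2
x[1] = 3
x[2] = 3
x[3] = 0

x = [2, 3, 3, 0]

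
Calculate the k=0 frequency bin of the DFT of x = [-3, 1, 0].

X[0] = Σ(n=0 to 2) x[n] · ω_3^0 = Σ x[n]
= (-3) + (1) + (0)

X[0] = -2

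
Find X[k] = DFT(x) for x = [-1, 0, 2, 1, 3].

X[k] = Σ(n=0 to 4) x[n] · ω_5^(nk)
where ω_5 = e^(-2πi/5)

Computing each X[k]:
X[0] = 5
X[1] = -2.5000+2.2654i
X[2] = -2.5000+2.7144i
X[3] = -2.5000-2.7144i
X[4] = -2.5000-2.2654i

X = [5, -2.5000+2.2654i, -2.5000+2.7144i, -2.5000-2.7144i, -2.5000-2.2654i]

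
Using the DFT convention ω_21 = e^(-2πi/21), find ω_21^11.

ω_21^11 = e^(-2πi·11/21)
= cos(-2π·11/21) + i·sin(-2π·11/21)
= cos(-22π/21) + i·sin(-22π/21)

ω_21^11 = cos(-22π/21) + i·sin(-22π/21) = -0.9888+0.1490i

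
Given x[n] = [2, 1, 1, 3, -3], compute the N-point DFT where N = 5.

X[k] = Σ(n=0 to 4) x[n] · ω_5^(nk)
where ω_5 = e^(-2πi/5)

Computing each X[k]:
X[0] = 4
X[1] = -1.8541-2.6287i
X[2] = 4.8541-4.2533i
X[3] = 4.8541+4.2533i
X[4] = -1.8541+2.6287i

X = [4, -1.8541-2.6287i, 4.8541-4.2533i, 4.8541+4.2533i, -1.8541+2.6287i]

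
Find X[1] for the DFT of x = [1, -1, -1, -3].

X[1] = Σ(n=0 to 3) x[n] · ω_4^(1n) where ω_4 = e^(-2πi/4)
= (1)·ω_4^0 + (-1)·ω_4^1 + (-1)·ω_4^2 + (-3)·ω_4^3

X[1] = 2-2i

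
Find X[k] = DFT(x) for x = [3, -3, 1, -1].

X[k] = Σ(n=0 to 3) x[n] · ω_4^(nk)
where ω_4 = e^(-2πi/4)

Computing each X[k]:
X[0] = 0
X[1] = 2+2i
X[2] = 8
X[3] = 2-2i

X = [0, 2+2i, 8, 2-2i]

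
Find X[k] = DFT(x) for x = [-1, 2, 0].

X[k] = Σ(n=0 to 2) x[n] · ω_3^(nk)
where ω_3 = e^(-2πi/3)

Computing each X[k]:
X[0] = 1
X[1] = -2.0000-1.7321i
X[2] = -2.0000+1.7321i

X = [1, -2.0000-1.7321i, -2.0000+1.7321i]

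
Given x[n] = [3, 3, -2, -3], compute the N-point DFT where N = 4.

X[k] = Σ(n=0 to 3) x[n] · ω_4^(nk)
where ω_4 = e^(-2πi/4)

Computing each X[k]:
X[0] = 1
X[1] = 5-6i
X[2] = 1
X[3] = 5+6i

X = [1, 5-6i, 1, 5+6i]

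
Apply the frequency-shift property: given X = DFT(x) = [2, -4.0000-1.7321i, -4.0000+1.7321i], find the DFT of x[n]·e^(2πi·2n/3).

Modulation property: DFT(ω_3^(-2n)·x[n]) = X[(k-2) mod 3], so circularly shift X by 2 positions.

X[k-2] = [-4.0000-1.7321i, -4.0000+1.7321i, 2]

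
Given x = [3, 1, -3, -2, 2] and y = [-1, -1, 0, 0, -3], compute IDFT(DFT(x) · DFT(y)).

(x ⊛ y)[n] = Σ(m=0 to 4) x[m] · y[(n-m) mod 5]

Computing each output sample:
(x ⊛ y)[0] = -8
(x ⊛ y)[1] = 5
(x ⊛ y)[2] = 8
(x ⊛ y)[3] = -1
(x ⊛ y)[4] = -9

x ⊛ y = [-8, 5, 8, -1, -9]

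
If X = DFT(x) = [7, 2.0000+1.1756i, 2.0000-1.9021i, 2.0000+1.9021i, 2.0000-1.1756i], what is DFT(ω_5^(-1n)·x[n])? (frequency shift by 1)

Modulation property: DFT(ω_5^(-1n)·x[n]) = X[(k-1) mod 5], so circularly shift X by 1 positions.

X[k-1] = [2.0000-1.1756i, 7, 2.0000+1.1756i, 2.0000-1.9021i, 2.0000+1.9021i]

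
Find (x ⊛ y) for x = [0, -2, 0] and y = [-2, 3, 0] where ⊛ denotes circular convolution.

(x ⊛ y)[n] = Σ(m=0 to 2) x[m] · y[(n-m) mod 3]

Computing each output sample:
(x ⊛ y)[0] = 0
(x ⊛ y)[1] = 4
(x ⊛ y)[2] = -6

x ⊛ y = [0, 4, -6]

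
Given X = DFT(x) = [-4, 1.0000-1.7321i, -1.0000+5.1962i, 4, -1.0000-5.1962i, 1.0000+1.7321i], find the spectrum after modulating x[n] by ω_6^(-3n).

Modulation property: DFT(ω_6^(-3n)·x[n]) = X[(k-3) mod 6], so circularly shift X by 3 positions.

X[k-3] = [4, -1.0000-5.1962i, 1.0000+1.7321i, -4, 1.0000-1.7321i, -1.0000+5.1962i]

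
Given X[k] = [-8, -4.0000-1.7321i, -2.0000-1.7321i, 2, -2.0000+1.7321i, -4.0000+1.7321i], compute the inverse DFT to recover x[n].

x[n] = (1/6) Σ(k=0 to 5) X[k] · e^(2πikn/6)

Computing each x[n]:
x[0] = -3
x[1] = -1
x[2] = 0
x[3] = -1
x[4] = 0
x[5] = -3

x = [-3, -1, 0, -1, 0, -3]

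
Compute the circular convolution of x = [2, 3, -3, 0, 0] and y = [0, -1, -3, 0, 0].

(x ⊛ y)[n] = Σ(m=0 to 4) x[m] · y[(n-m) mod 5]

Computing each output sample:
(x ⊛ y)[0] = 0
(x ⊛ y)[1] = -2
(x ⊛ y)[2] = -9
(x ⊛ y)[3] = -6
(x ⊛ y)[4] = 9

x ⊛ y = [0, -2, -9, -6, 9]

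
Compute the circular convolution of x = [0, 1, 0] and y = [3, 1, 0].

(x ⊛ y)[n] = Σ(m=0 to 2) x[m] · y[(n-m) mod 3]

Computing each output sample:
(x ⊛ y)[0] = 0
(x ⊛ y)[1] = 3
(x ⊛ y)[2] = 1

x ⊛ y = [0, 3, 1]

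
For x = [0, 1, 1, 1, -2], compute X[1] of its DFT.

X[1] = Σ(n=0 to 4) x[n] · ω_5^(1n) where ω_5 = e^(-2πi/5)
= (0)·ω_5^0 + (1)·ω_5^1 + (1)·ω_5^2 + (1)·ω_5^3 + (-2)·ω_5^4

X[1] = -1.9271-2.8532i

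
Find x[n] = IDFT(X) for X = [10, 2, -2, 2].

x[n] = (1/4) Σ(k=0 to 3) X[k] · e^(2πikn/4)

Computing each x[n]:
x[0] = 3
x[1] = 3
x[2] = 1
x[3] = 3

x = [3, 3, 1, 3]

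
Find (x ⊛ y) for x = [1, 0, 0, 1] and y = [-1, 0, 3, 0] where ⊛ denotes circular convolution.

(x ⊛ y)[n] = Σ(m=0 to 3) x[m] · y[(n-m) mod 4]

Computing each output sample:
(x ⊛ y)[0] = -1
(x ⊛ y)[1] = 3
(x ⊛ y)[2] = 3
(x ⊛ y)[3] = -1

x ⊛ y = [-1, 3, 3, -1]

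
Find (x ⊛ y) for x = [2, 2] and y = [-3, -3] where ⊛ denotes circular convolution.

(x ⊛ y)[n] = Σ(m=0 to 1) x[m] · y[(n-m) mod 2]

Computing each output sample:
(x ⊛ y)[0] = -12
(x ⊛ y)[1] = -12

x ⊛ y = [-12, -12]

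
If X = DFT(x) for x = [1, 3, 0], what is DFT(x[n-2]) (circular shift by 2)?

Time shift by 2: X_shifted[k] = ω_3^(2k) · X[k]
Shifted x = [3, 0, 1]

DFT(x[n-2]) = [4, 2.5000+0.8660i, 2.5000-0.8660i]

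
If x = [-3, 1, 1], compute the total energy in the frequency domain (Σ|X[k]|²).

Parseval: Σ|x[n]|² = (1/N)Σ|X[k]|², so Σ|X[k]|² = N·Σ|x[n]|² = 3·11.0000

Σ|X[k]|² = N·Σ|x[n]|² = 3·11.0000 = 33.0000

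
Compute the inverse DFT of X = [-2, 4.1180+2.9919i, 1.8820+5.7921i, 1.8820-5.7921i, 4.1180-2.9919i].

x[n] = (1/5) Σ(k=0 to 4) X[k] · e^(2πikn/5)

Computing each x[n]:
x[0] = 2
x[1] = -3
x[2] = 0
x[3] = -3
x[4] = 2

x = [2, -3, 0, -3, 2]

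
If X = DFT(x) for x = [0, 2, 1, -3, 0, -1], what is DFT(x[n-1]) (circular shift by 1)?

Time shift by 1: X_shifted[k] = ω_6^(1k) · X[k]
Shifted x = [-1, 0, 2, 1, -3, 0]

DFT(x[n-1]) = [-1, -1.5000-4.3301i, 0.5000+4.3301i, -3, 0.5000-4.3301i, -1.5000+4.3301i]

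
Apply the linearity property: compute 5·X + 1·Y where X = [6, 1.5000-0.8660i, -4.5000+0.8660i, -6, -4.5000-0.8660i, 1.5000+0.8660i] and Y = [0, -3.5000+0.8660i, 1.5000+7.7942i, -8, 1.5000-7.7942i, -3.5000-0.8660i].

By linearity: DFT(5x + 1y) = 5·DFT(x) + 1·DFT(y)
= 5·[6, 1.5000-0.8660i, -4.5000+0.8660i, -6, -4.5000-0.8660i, 1.5000+0.8660i] + 1·[0, -3.5000+0.8660i, 1.5000+7.7942i, -8, 1.5000-7.7942i, -3.5000-0.8660i]

Computing element-wise:
Z[0] = 5·(6) + 1·(0) = 30
Z[1] = 5·(1.5000-0.8660i) + 1·(-3.5000+0.8660i) = 4.0000-3.4640i
Z[2] = 5·(-4.5000+0.8660i) + 1·(1.5000+7.7942i) = -21.0000+12.1242i
Z[3] = 5·(-6) + 1·(-8) = -38
Z[4] = 5·(-4.5000-0.8660i) + 1·(1.5000-7.7942i) = -21.0000-12.1242i
Z[5] = 5·(1.5000+0.8660i) + 1·(-3.5000-0.8660i) = 4.0000+3.4640i

DFT(5x + 1y) = 5·X + 1·Y = [30, 4.0000-3.4640i, -21.0000+12.1242i, -38, -21.0000-12.1242i, 4.0000+3.4640i]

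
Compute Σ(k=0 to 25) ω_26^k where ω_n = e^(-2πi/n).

Sum of all nth roots of unity equals 0 for n > 1 (geometric series with r ≠ 1).

0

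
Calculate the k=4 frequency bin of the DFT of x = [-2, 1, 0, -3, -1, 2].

X[4] = Σ(n=0 to 5) x[n] · ω_6^(4n) where ω_6 = e^(-2πi/6)
= (-2)·ω_6^0 + (1)·ω_6^4 + (0)·ω_6^8 + (-3)·ω_6^12 + (-1)·ω_6^16 + (2)·ω_6^20

X[4] = -6.0000-1.7321i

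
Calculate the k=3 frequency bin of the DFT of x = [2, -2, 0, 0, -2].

X[3] = Σ(n=0 to 4) x[n] · ω_5^(3n) where ω_5 = e^(-2πi/5)
= (2)·ω_5^0 + (-2)·ω_5^3 + (0)·ω_5^6 + (0)·ω_5^9 + (-2)·ω_5^12

X[3] = 5.2361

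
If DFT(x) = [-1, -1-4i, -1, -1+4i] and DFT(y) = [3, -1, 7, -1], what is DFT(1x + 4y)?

By linearity: DFT(1x + 4y) = 1·DFT(x) + 4·DFT(y)
= 1·[-1, -1-4i, -1, -1+4i] + 4·[3, -1, 7, -1]

Computing element-wise:
Z[0] = 1·(-1) + 4·(3) = 11
Z[1] = 1·(-1-4i) + 4·(-1) = -5-4i
Z[2] = 1·(-1) + 4·(7) = 27
Z[3] = 1·(-1+4i) + 4·(-1) = -5+4i

DFT(1x + 4y) = 1·X + 4·Y = [11, -5-4i, 27, -5+4i]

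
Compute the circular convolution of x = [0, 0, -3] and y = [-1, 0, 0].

(x ⊛ y)[n] = Σ(m=0 to 2) x[m] · y[(n-m) mod 3]

Computing each output sample:
(x ⊛ y)[0] = 0
(x ⊛ y)[1] = 0
(x ⊛ y)[2] = 3

x ⊛ y = [0, 0, 3]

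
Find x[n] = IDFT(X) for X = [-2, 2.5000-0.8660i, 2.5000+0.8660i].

x[n] = (1/3) Σ(k=0 to 2) X[k] · e^(2πikn/3)

Computing each x[n]:
x[0] = 1
x[1] = -1
x[2] = -2

x = [1, -1, -2]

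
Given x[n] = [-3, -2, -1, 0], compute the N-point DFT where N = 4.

X[k] = Σ(n=0 to 3) x[n] · ω_4^(nk)
where ω_4 = e^(-2πi/4)

Computing each X[k]:
X[0] = -6
X[1] = -2+2i
X[2] = -2
X[3] = -2-2i

X = [-6, -2+2i, -2, -2-2i]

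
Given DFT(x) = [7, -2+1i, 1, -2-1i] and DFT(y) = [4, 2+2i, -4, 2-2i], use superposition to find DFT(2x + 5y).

By linearity: DFT(2x + 5y) = 2·DFT(x) + 5·DFT(y)
= 2·[7, -2+1i, 1, -2-1i] + 5·[4, 2+2i, -4, 2-2i]

Computing element-wise:
Z[0] = 2·(7) + 5·(4) = 34
Z[1] = 2·(-2+1i) + 5·(2+2i) = 6+12i
Z[2] = 2·(1) + 5·(-4) = -18
Z[3] = 2·(-2-1i) + 5·(2-2i) = 6-12i

DFT(2x + 5y) = 2·X + 5·Y = [34, 6+12i, -18, 6-12i]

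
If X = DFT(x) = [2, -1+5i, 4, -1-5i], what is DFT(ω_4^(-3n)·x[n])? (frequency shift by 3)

Modulation property: DFT(ω_4^(-3n)·x[n]) = X[(k-3) mod 4], so circularly shift X by 3 positions.

X[k-3] = [-1+5i, 4, -1-5i, 2]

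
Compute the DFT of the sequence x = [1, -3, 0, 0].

X[k] = Σ(n=0 to 3) x[n] · ω_4^(nk)
where ω_4 = e^(-2πi/4)

Computing each X[k]:
X[0] = -2
X[1] = 1+3i
X[2] = 4
X[3] = 1-3i

X = [-2, 1+3i, 4, 1-3i]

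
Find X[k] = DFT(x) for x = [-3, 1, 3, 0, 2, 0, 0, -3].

X[k] = Σ(n=0 to 7) x[n] · ω_8^(nk)
where ω_8 = e^(-2πi/8)

Computing each X[k]:
X[0] = 0
X[1] = -6.4142-5.8284i
X[2] = -4-4i
X[3] = -3.5858+0.1716i
X[4] = 4
X[5] = -3.5858-0.1716i
X[6] = -4+4i
X[7] = -6.4142+5.8284i

X = [0, -6.4142-5.8284i, -4-4i, -3.5858+0.1716i, 4, -3.5858-0.1716i, -4+4i, -6.4142+5.8284i]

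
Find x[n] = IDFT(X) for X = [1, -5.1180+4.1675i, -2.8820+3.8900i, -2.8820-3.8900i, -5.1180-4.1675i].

x[n] = (1/5) Σ(k=0 to 4) X[k] · e^(2πikn/5)

Computing each x[n]:
x[0] = -3
x[1] = -2
x[2] = 2
x[3] = 1
x[4] = 3

x = [-3, -2, 2, 1, 3]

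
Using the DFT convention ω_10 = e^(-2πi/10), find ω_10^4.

ω_10^4 = e^(-2πi·4/10)
= cos(-2π·4/10) + i·sin(-2π·4/10)
= cos(-8π/10) + i·sin(-8π/10)

ω_10^4 = cos(-8π/10) + i·sin(-8π/10) = -0.8090-0.5878i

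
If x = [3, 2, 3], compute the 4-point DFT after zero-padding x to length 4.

Original 3-point DFT: [8, 0.5000+0.8660i, 0.5000-0.8660i]
Zero-padded 4-point DFT provides frequency interpolation.

DFT_4([x, 0, ...]) = [8, -2i, 4, 2i]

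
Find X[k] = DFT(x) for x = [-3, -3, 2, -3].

X[k] = Σ(n=0 to 3) x[n] · ω_4^(nk)
where ω_4 = e^(-2πi/4)

Computing each X[k]:
X[0] = -7
X[1] = -5
X[2] = 5
X[3] = -5

X = [-7, -5, 5, -5]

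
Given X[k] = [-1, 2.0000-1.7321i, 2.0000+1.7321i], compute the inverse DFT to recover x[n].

x[n] = (1/3) Σ(k=0 to 2) X[k] · e^(2πikn/3)

Computing each x[n]:
x[0] = 1
x[1] = 0
x[2] = -2

x = [1, 0, -2]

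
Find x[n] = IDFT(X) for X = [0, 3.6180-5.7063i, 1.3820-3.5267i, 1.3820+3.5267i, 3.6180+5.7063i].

x[n] = (1/5) Σ(k=0 to 4) X[k] · e^(2πikn/5)

Computing each x[n]:
x[0] = 2
x[1] = 3
x[2] = -1
x[3] = -1
x[4] = -3

x = [2, 3, -1, -1, -3]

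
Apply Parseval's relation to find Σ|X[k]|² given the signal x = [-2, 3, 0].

Parseval: Σ|x[n]|² = (1/N)Σ|X[k]|², so Σ|X[k]|² = N·Σ|x[n]|² = 3·13.0000

Σ|X[k]|² = N·Σ|x[n]|² = 3·13.0000 = 39.0000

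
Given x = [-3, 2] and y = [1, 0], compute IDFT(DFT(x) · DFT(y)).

(x ⊛ y)[n] = Σ(m=0 to 1) x[m] · y[(n-m) mod 2]

Computing each output sample:
(x ⊛ y)[0] = -3
(x ⊛ y)[1] = 2

x ⊛ y = [-3, 2]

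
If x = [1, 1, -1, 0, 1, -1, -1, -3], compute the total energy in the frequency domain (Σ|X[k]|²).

Parseval: Σ|x[n]|² = (1/N)Σ|X[k]|², so Σ|X[k]|² = N·Σ|x[n]|² = 8·15.0000

Σ|X[k]|² = N·Σ|x[n]|² = 8·15.0000 = 120.0000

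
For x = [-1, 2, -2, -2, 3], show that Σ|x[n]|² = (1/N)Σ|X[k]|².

Time domain:
Σ|x[n]|² = |-1|² + |2|² + |-2|² + |-2|² + |3|² = 22.0000

Frequency domain:
(1/5)Σ|X[k]|² = (1/5)(|0|² + |3.7812+0.9511i|² + |-6.2812+0.5878i|² + |-6.2812-0.5878i|² + |3.7812-0.9511i|²) = (1/5)·110.0000 = 22.0000

Both sides agree, confirming Parseval's theorem.

Σ|x[n]|² = (1/N)Σ|X[k]|² = 22.0000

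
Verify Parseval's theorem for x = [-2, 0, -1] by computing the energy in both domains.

Time domain:
Σ|x[n]|² = |-2|² + |0|² + |-1|² = 5.0000

Frequency domain:
(1/3)Σ|X[k]|² = (1/3)(|-3|² + |-1.5000-0.8660i|² + |-1.5000+0.8660i|²) = (1/3)·15.0000 = 5.0000

Both sides agree, confirming Parseval's theorem.

Σ|x[n]|² = (1/N)Σ|X[k]|² = 5.0000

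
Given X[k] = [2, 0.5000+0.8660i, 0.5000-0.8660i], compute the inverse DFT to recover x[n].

x[n] = (1/3) Σ(k=0 to 2) X[k] · e^(2πikn/3)

Computing each x[n]:
x[0] = 1
x[1] = 0
x[2] = 1

x = [1, 0, 1]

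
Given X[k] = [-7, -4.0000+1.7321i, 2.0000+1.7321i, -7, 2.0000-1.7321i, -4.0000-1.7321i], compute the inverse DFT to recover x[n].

x[n] = (1/6) Σ(k=0 to 5) X[k] · e^(2πikn/6)

Computing each x[n]:
x[0] = -3
x[1] = -2
x[2] = -2
x[3] = 2
x[4] = -2
x[5] = 0

x = [-3, -2, -2, 2, -2, 0]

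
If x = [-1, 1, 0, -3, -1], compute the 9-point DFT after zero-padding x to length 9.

Original 5-point DFT: [-4, 1.4271-3.6655i, -1.9271+1.6776i, -1.9271-1.6776i, 1.4271+3.6655i]
Zero-padded 9-point DFT provides frequency interpolation.

DFT_9([x, 0, ...]) = [-4, 2.2057+2.2973i, -0.0924-4.2257i, -4, -0.6133+1.2712i, -0.6133-1.2712i, -4, -0.0924+4.2257i, 2.2057-2.2973i]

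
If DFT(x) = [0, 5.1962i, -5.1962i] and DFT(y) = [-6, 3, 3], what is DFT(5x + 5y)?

By linearity: DFT(5x + 5y) = 5·DFT(x) + 5·DFT(y)
= 5·[0, 5.1962i, -5.1962i] + 5·[-6, 3, 3]

Computing element-wise:
Z[0] = 5·(0) + 5·(-6) = -30
Z[1] = 5·(5.1962i) + 5·(3) = 15.0000+25.9810i
Z[2] = 5·(-5.1962i) + 5·(3) = 15.0000-25.9810i

DFT(5x + 5y) = 5·X + 5·Y = [-30, 15.0000+25.9810i, 15.0000-25.9810i]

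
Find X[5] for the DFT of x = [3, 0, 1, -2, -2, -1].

X[5] = Σ(n=0 to 5) x[n] · ω_6^(5n) where ω_6 = e^(-2πi/6)
= (3)·ω_6^0 + (0)·ω_6^5 + (1)·ω_6^10 + (-2)·ω_6^15 + (-2)·ω_6^20 + (-1)·ω_6^25

X[5] = 5.0000+3.4641i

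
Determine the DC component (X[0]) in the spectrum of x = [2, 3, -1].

X[0] = Σ(n=0 to 2) x[n] · ω_3^0 = Σ x[n]
= (2) + (3) + (-1)

X[0] = 4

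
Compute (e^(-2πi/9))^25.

Since ω_9^9 = 1, powers reduce modulo 9.
25 mod 9 = 7
So ω_9^25 = ω_9^7 = e^(-2πi·7/9)

ω_9^25 = ω_9^7 = 0.1736+0.9848i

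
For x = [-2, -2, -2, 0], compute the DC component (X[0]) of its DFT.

X[0] = Σ(n=0 to 3) x[n] · ω_4^0 = Σ x[n]
= (-2) + (-2) + (-2) + (0)

X[0] = -6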